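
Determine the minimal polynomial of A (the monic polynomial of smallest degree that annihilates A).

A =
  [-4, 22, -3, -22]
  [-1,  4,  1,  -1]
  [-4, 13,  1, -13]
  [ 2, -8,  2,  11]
x^3 - 9*x^2 + 27*x - 27

The characteristic polynomial is χ_A(x) = (x - 3)^4, so the eigenvalues are known. The minimal polynomial is
  m_A(x) = Π_λ (x − λ)^{k_λ}
where k_λ is the size of the *largest* Jordan block for λ (equivalently, the smallest k with (A − λI)^k v = 0 for every generalised eigenvector v of λ).

  λ = 3: largest Jordan block has size 3, contributing (x − 3)^3

So m_A(x) = (x - 3)^3 = x^3 - 9*x^2 + 27*x - 27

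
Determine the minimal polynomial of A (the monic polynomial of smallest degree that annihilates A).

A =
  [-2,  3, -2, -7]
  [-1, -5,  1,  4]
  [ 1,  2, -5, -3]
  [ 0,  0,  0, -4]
x^3 + 12*x^2 + 48*x + 64

The characteristic polynomial is χ_A(x) = (x + 4)^4, so the eigenvalues are known. The minimal polynomial is
  m_A(x) = Π_λ (x − λ)^{k_λ}
where k_λ is the size of the *largest* Jordan block for λ (equivalently, the smallest k with (A − λI)^k v = 0 for every generalised eigenvector v of λ).

  λ = -4: largest Jordan block has size 3, contributing (x + 4)^3

So m_A(x) = (x + 4)^3 = x^3 + 12*x^2 + 48*x + 64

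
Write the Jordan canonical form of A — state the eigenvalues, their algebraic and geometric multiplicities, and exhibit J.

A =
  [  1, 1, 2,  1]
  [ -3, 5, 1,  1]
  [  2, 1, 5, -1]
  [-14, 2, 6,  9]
J_3(5) ⊕ J_1(5)

The characteristic polynomial is
  det(x·I − A) = x^4 - 20*x^3 + 150*x^2 - 500*x + 625 = (x - 5)^4

Eigenvalues and multiplicities (the geometric multiplicity of λ is n − rank(A − λI), which equals the number of Jordan blocks for λ):
  λ = 5: algebraic multiplicity = 4, geometric multiplicity = 2

Determining the block sizes for each eigenvalue:
  λ = 5: with am = 4 and gm = 2, the partition is not yet determined (e.g. several partitions of 4 into 2 parts exist). Let N = A − (5)·I. Computing rank(N^1) = 2, rank(N^2) = 1, rank(N^3) = 0; the number of blocks of size ≥ j is rank(N^{j−1}) − rank(N^j), giving [2, 1, 1]. So we have 1 block(s) of size 3, 1 block(s) of size 1 → block sizes [3, 1]

Assembling the blocks gives a Jordan form
J =
  [5, 1, 0, 0]
  [0, 5, 1, 0]
  [0, 0, 5, 0]
  [0, 0, 0, 5]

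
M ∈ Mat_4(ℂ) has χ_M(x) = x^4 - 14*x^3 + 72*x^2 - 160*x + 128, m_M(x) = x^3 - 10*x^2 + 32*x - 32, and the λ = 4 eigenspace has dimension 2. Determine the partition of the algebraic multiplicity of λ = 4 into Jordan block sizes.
Block sizes for λ = 4: [2, 1]

Step 1 — from the characteristic polynomial, algebraic multiplicity of λ = 4 is 3. From dim ker(M − (4)·I) = 2, there are exactly 2 Jordan blocks for λ = 4.
Step 2 — from the minimal polynomial, the factor (x − 4)^2 tells us the largest block for λ = 4 has size 2.
Step 3 — with total size 3, 2 blocks, and largest block 2, the block sizes (in nonincreasing order) are [2, 1].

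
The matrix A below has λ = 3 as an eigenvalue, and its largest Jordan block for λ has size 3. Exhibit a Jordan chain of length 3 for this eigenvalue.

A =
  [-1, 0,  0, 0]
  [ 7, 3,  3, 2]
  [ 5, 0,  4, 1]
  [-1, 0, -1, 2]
A Jordan chain for λ = 3 of length 3:
v_1 = (0, 1, 0, 0)ᵀ
v_2 = (0, 3, 1, -1)ᵀ
v_3 = (0, 0, 1, 0)ᵀ

Let N = A − (3)·I. We want v_3 with N^3 v_3 = 0 but N^2 v_3 ≠ 0; then v_{j-1} := N · v_j for j = 3, …, 2.

Pick v_3 = (0, 0, 1, 0)ᵀ.
Then v_2 = N · v_3 = (0, 3, 1, -1)ᵀ.
Then v_1 = N · v_2 = (0, 1, 0, 0)ᵀ.

Sanity check: (A − (3)·I) v_1 = (0, 0, 0, 0)ᵀ = 0. ✓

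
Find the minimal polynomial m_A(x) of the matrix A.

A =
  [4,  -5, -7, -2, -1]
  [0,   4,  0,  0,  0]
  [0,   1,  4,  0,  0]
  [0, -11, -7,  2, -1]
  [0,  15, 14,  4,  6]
x^2 - 8*x + 16

The characteristic polynomial is χ_A(x) = (x - 4)^5, so the eigenvalues are known. The minimal polynomial is
  m_A(x) = Π_λ (x − λ)^{k_λ}
where k_λ is the size of the *largest* Jordan block for λ (equivalently, the smallest k with (A − λI)^k v = 0 for every generalised eigenvector v of λ).

  λ = 4: largest Jordan block has size 2, contributing (x − 4)^2

So m_A(x) = (x - 4)^2 = x^2 - 8*x + 16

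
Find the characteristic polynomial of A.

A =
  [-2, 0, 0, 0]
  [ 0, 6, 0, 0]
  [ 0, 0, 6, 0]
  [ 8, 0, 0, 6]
x^4 - 16*x^3 + 72*x^2 - 432

Expanding det(x·I − A) (e.g. by cofactor expansion or by noting that A is similar to its Jordan form J, which has the same characteristic polynomial as A) gives
  χ_A(x) = x^4 - 16*x^3 + 72*x^2 - 432
which factors as (x - 6)^3*(x + 2). The eigenvalues (with algebraic multiplicities) are λ = -2 with multiplicity 1, λ = 6 with multiplicity 3.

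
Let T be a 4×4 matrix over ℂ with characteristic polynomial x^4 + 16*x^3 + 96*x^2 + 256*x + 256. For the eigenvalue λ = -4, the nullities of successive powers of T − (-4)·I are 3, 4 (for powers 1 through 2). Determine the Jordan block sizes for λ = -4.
Block sizes for λ = -4: [2, 1, 1]

From the dimensions of kernels of powers, the number of Jordan blocks of size at least j is d_j − d_{j−1} where d_j = dim ker(N^j) (with d_0 = 0). Computing the differences gives [3, 1].
The number of blocks of size exactly k is (#blocks of size ≥ k) − (#blocks of size ≥ k + 1), so the partition is: 2 block(s) of size 1, 1 block(s) of size 2.
In nonincreasing order the block sizes are [2, 1, 1].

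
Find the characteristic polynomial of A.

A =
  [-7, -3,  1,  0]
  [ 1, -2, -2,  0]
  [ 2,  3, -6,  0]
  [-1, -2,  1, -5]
x^4 + 20*x^3 + 150*x^2 + 500*x + 625

Expanding det(x·I − A) (e.g. by cofactor expansion or by noting that A is similar to its Jordan form J, which has the same characteristic polynomial as A) gives
  χ_A(x) = x^4 + 20*x^3 + 150*x^2 + 500*x + 625
which factors as (x + 5)^4. The eigenvalues (with algebraic multiplicities) are λ = -5 with multiplicity 4.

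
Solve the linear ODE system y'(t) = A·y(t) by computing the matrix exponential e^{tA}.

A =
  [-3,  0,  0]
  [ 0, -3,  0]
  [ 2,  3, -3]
e^{tA} =
  [exp(-3*t), 0, 0]
  [0, exp(-3*t), 0]
  [2*t*exp(-3*t), 3*t*exp(-3*t), exp(-3*t)]

Strategy: write A = P · J · P⁻¹ where J is a Jordan canonical form, so e^{tA} = P · e^{tJ} · P⁻¹, and e^{tJ} can be computed block-by-block.

A has Jordan form
J =
  [-3,  1,  0]
  [ 0, -3,  0]
  [ 0,  0, -3]
(up to reordering of blocks).

Per-block formulas:
  For a 2×2 Jordan block J_2(-3): exp(t · J_2(-3)) = e^(-3t)·(I + t·N), where N is the 2×2 nilpotent shift.
  For a 1×1 block at λ = -3: exp(t · [-3]) = [e^(-3t)].

After assembling e^{tJ} and conjugating by P, we get:

e^{tA} =
  [exp(-3*t), 0, 0]
  [0, exp(-3*t), 0]
  [2*t*exp(-3*t), 3*t*exp(-3*t), exp(-3*t)]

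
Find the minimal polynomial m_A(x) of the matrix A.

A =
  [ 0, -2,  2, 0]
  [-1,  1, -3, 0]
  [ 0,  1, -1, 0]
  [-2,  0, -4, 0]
x^3

The characteristic polynomial is χ_A(x) = x^4, so the eigenvalues are known. The minimal polynomial is
  m_A(x) = Π_λ (x − λ)^{k_λ}
where k_λ is the size of the *largest* Jordan block for λ (equivalently, the smallest k with (A − λI)^k v = 0 for every generalised eigenvector v of λ).

  λ = 0: largest Jordan block has size 3, contributing (x − 0)^3

So m_A(x) = x^3 = x^3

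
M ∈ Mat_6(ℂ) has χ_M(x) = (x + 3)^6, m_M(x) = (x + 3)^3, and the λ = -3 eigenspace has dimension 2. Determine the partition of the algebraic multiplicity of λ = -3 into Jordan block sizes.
Block sizes for λ = -3: [3, 3]

Step 1 — from the characteristic polynomial, algebraic multiplicity of λ = -3 is 6. From dim ker(M − (-3)·I) = 2, there are exactly 2 Jordan blocks for λ = -3.
Step 2 — from the minimal polynomial, the factor (x + 3)^3 tells us the largest block for λ = -3 has size 3.
Step 3 — with total size 6, 2 blocks, and largest block 3, the block sizes (in nonincreasing order) are [3, 3].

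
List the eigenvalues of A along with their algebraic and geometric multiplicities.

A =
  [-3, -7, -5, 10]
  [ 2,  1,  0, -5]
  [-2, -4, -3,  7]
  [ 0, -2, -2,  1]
λ = -1: alg = 4, geom = 2

Step 1 — factor the characteristic polynomial to read off the algebraic multiplicities:
  χ_A(x) = (x + 1)^4

Step 2 — compute geometric multiplicities via the rank-nullity identity g(λ) = n − rank(A − λI):
  rank(A − (-1)·I) = 2, so dim ker(A − (-1)·I) = n − 2 = 2

Summary:
  λ = -1: algebraic multiplicity = 4, geometric multiplicity = 2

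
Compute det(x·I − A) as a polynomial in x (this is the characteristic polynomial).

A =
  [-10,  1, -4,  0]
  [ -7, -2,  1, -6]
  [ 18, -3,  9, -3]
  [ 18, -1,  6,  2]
x^4 + x^3

Expanding det(x·I − A) (e.g. by cofactor expansion or by noting that A is similar to its Jordan form J, which has the same characteristic polynomial as A) gives
  χ_A(x) = x^4 + x^3
which factors as x^3*(x + 1). The eigenvalues (with algebraic multiplicities) are λ = -1 with multiplicity 1, λ = 0 with multiplicity 3.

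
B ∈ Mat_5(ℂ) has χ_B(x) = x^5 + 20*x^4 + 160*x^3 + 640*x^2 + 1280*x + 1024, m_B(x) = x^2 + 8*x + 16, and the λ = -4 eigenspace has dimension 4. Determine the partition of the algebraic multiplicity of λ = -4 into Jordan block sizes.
Block sizes for λ = -4: [2, 1, 1, 1]

Step 1 — from the characteristic polynomial, algebraic multiplicity of λ = -4 is 5. From dim ker(B − (-4)·I) = 4, there are exactly 4 Jordan blocks for λ = -4.
Step 2 — from the minimal polynomial, the factor (x + 4)^2 tells us the largest block for λ = -4 has size 2.
Step 3 — with total size 5, 4 blocks, and largest block 2, the block sizes (in nonincreasing order) are [2, 1, 1, 1].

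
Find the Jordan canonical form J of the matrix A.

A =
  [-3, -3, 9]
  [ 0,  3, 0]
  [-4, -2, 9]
J_2(3) ⊕ J_1(3)

The characteristic polynomial is
  det(x·I − A) = x^3 - 9*x^2 + 27*x - 27 = (x - 3)^3

Eigenvalues and multiplicities (the geometric multiplicity of λ is n − rank(A − λI), which equals the number of Jordan blocks for λ):
  λ = 3: algebraic multiplicity = 3, geometric multiplicity = 2

Determining the block sizes for each eigenvalue:
  λ = 3: 2 blocks summing to 3 forces exactly one block of size 2 and the rest size 1 → block sizes [2, 1]

Assembling the blocks gives a Jordan form
J =
  [3, 1, 0]
  [0, 3, 0]
  [0, 0, 3]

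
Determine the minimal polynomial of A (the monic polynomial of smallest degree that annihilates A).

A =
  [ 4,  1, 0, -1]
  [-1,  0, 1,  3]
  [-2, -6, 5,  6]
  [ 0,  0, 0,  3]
x^3 - 9*x^2 + 27*x - 27

The characteristic polynomial is χ_A(x) = (x - 3)^4, so the eigenvalues are known. The minimal polynomial is
  m_A(x) = Π_λ (x − λ)^{k_λ}
where k_λ is the size of the *largest* Jordan block for λ (equivalently, the smallest k with (A − λI)^k v = 0 for every generalised eigenvector v of λ).

  λ = 3: largest Jordan block has size 3, contributing (x − 3)^3

So m_A(x) = (x - 3)^3 = x^3 - 9*x^2 + 27*x - 27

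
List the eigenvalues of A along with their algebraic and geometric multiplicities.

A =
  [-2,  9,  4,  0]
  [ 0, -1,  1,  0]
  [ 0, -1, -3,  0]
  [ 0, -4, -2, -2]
λ = -2: alg = 4, geom = 2

Step 1 — factor the characteristic polynomial to read off the algebraic multiplicities:
  χ_A(x) = (x + 2)^4

Step 2 — compute geometric multiplicities via the rank-nullity identity g(λ) = n − rank(A − λI):
  rank(A − (-2)·I) = 2, so dim ker(A − (-2)·I) = n − 2 = 2

Summary:
  λ = -2: algebraic multiplicity = 4, geometric multiplicity = 2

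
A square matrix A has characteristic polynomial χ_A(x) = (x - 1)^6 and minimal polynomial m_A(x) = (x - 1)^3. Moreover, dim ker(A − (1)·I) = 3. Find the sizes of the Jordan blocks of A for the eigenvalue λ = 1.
Block sizes for λ = 1: [3, 2, 1]

Step 1 — from the characteristic polynomial, algebraic multiplicity of λ = 1 is 6. From dim ker(A − (1)·I) = 3, there are exactly 3 Jordan blocks for λ = 1.
Step 2 — from the minimal polynomial, the factor (x − 1)^3 tells us the largest block for λ = 1 has size 3.
Step 3 — with total size 6, 3 blocks, and largest block 3, the block sizes (in nonincreasing order) are [3, 2, 1].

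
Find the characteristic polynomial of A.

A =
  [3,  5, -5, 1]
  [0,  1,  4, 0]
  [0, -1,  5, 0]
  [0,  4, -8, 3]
x^4 - 12*x^3 + 54*x^2 - 108*x + 81

Expanding det(x·I − A) (e.g. by cofactor expansion or by noting that A is similar to its Jordan form J, which has the same characteristic polynomial as A) gives
  χ_A(x) = x^4 - 12*x^3 + 54*x^2 - 108*x + 81
which factors as (x - 3)^4. The eigenvalues (with algebraic multiplicities) are λ = 3 with multiplicity 4.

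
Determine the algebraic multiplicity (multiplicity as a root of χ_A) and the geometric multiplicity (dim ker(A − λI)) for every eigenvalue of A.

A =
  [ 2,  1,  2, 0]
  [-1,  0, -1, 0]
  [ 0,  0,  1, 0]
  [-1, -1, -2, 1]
λ = 1: alg = 4, geom = 2

Step 1 — factor the characteristic polynomial to read off the algebraic multiplicities:
  χ_A(x) = (x - 1)^4

Step 2 — compute geometric multiplicities via the rank-nullity identity g(λ) = n − rank(A − λI):
  rank(A − (1)·I) = 2, so dim ker(A − (1)·I) = n − 2 = 2

Summary:
  λ = 1: algebraic multiplicity = 4, geometric multiplicity = 2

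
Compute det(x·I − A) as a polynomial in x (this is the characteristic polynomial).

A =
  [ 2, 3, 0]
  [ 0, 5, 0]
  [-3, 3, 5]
x^3 - 12*x^2 + 45*x - 50

Expanding det(x·I − A) (e.g. by cofactor expansion or by noting that A is similar to its Jordan form J, which has the same characteristic polynomial as A) gives
  χ_A(x) = x^3 - 12*x^2 + 45*x - 50
which factors as (x - 5)^2*(x - 2). The eigenvalues (with algebraic multiplicities) are λ = 2 with multiplicity 1, λ = 5 with multiplicity 2.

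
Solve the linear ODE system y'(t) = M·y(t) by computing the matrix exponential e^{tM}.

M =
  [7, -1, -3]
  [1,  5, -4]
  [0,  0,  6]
e^{tM} =
  [t*exp(6*t) + exp(6*t), -t*exp(6*t), t^2*exp(6*t)/2 - 3*t*exp(6*t)]
  [t*exp(6*t), -t*exp(6*t) + exp(6*t), t^2*exp(6*t)/2 - 4*t*exp(6*t)]
  [0, 0, exp(6*t)]

Strategy: write M = P · J · P⁻¹ where J is a Jordan canonical form, so e^{tM} = P · e^{tJ} · P⁻¹, and e^{tJ} can be computed block-by-block.

M has Jordan form
J =
  [6, 1, 0]
  [0, 6, 1]
  [0, 0, 6]
(up to reordering of blocks).

Per-block formulas:
  For a 3×3 Jordan block J_3(6): exp(t · J_3(6)) = e^(6t)·(I + t·N + (t^2/2)·N^2), where N is the 3×3 nilpotent shift.

After assembling e^{tJ} and conjugating by P, we get:

e^{tM} =
  [t*exp(6*t) + exp(6*t), -t*exp(6*t), t^2*exp(6*t)/2 - 3*t*exp(6*t)]
  [t*exp(6*t), -t*exp(6*t) + exp(6*t), t^2*exp(6*t)/2 - 4*t*exp(6*t)]
  [0, 0, exp(6*t)]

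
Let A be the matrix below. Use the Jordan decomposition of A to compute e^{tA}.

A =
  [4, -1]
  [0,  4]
e^{tA} =
  [exp(4*t), -t*exp(4*t)]
  [0, exp(4*t)]

Strategy: write A = P · J · P⁻¹ where J is a Jordan canonical form, so e^{tA} = P · e^{tJ} · P⁻¹, and e^{tJ} can be computed block-by-block.

A has Jordan form
J =
  [4, 1]
  [0, 4]
(up to reordering of blocks).

Per-block formulas:
  For a 2×2 Jordan block J_2(4): exp(t · J_2(4)) = e^(4t)·(I + t·N), where N is the 2×2 nilpotent shift.

After assembling e^{tJ} and conjugating by P, we get:

e^{tA} =
  [exp(4*t), -t*exp(4*t)]
  [0, exp(4*t)]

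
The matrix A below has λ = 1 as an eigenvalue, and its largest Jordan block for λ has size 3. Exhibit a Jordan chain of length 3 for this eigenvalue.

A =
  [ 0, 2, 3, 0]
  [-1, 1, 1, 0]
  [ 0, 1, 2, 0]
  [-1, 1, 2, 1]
A Jordan chain for λ = 1 of length 3:
v_1 = (-1, 1, -1, 0)ᵀ
v_2 = (-1, -1, 0, -1)ᵀ
v_3 = (1, 0, 0, 0)ᵀ

Let N = A − (1)·I. We want v_3 with N^3 v_3 = 0 but N^2 v_3 ≠ 0; then v_{j-1} := N · v_j for j = 3, …, 2.

Pick v_3 = (1, 0, 0, 0)ᵀ.
Then v_2 = N · v_3 = (-1, -1, 0, -1)ᵀ.
Then v_1 = N · v_2 = (-1, 1, -1, 0)ᵀ.

Sanity check: (A − (1)·I) v_1 = (0, 0, 0, 0)ᵀ = 0. ✓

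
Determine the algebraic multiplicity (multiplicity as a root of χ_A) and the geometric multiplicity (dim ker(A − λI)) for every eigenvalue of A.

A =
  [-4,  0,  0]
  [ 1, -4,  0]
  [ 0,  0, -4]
λ = -4: alg = 3, geom = 2

Step 1 — factor the characteristic polynomial to read off the algebraic multiplicities:
  χ_A(x) = (x + 4)^3

Step 2 — compute geometric multiplicities via the rank-nullity identity g(λ) = n − rank(A − λI):
  rank(A − (-4)·I) = 1, so dim ker(A − (-4)·I) = n − 1 = 2

Summary:
  λ = -4: algebraic multiplicity = 3, geometric multiplicity = 2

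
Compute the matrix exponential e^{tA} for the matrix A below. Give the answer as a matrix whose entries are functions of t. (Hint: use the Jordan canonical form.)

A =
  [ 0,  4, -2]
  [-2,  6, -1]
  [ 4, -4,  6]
e^{tA} =
  [-4*t*exp(4*t) + exp(4*t), 4*t*exp(4*t), -2*t*exp(4*t)]
  [-2*t*exp(4*t), 2*t*exp(4*t) + exp(4*t), -t*exp(4*t)]
  [4*t*exp(4*t), -4*t*exp(4*t), 2*t*exp(4*t) + exp(4*t)]

Strategy: write A = P · J · P⁻¹ where J is a Jordan canonical form, so e^{tA} = P · e^{tJ} · P⁻¹, and e^{tJ} can be computed block-by-block.

A has Jordan form
J =
  [4, 1, 0]
  [0, 4, 0]
  [0, 0, 4]
(up to reordering of blocks).

Per-block formulas:
  For a 1×1 block at λ = 4: exp(t · [4]) = [e^(4t)].
  For a 2×2 Jordan block J_2(4): exp(t · J_2(4)) = e^(4t)·(I + t·N), where N is the 2×2 nilpotent shift.

After assembling e^{tJ} and conjugating by P, we get:

e^{tA} =
  [-4*t*exp(4*t) + exp(4*t), 4*t*exp(4*t), -2*t*exp(4*t)]
  [-2*t*exp(4*t), 2*t*exp(4*t) + exp(4*t), -t*exp(4*t)]
  [4*t*exp(4*t), -4*t*exp(4*t), 2*t*exp(4*t) + exp(4*t)]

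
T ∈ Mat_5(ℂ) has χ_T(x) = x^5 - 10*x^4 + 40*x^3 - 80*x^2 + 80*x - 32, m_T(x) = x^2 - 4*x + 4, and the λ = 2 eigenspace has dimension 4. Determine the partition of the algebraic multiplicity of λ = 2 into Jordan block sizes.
Block sizes for λ = 2: [2, 1, 1, 1]

Step 1 — from the characteristic polynomial, algebraic multiplicity of λ = 2 is 5. From dim ker(T − (2)·I) = 4, there are exactly 4 Jordan blocks for λ = 2.
Step 2 — from the minimal polynomial, the factor (x − 2)^2 tells us the largest block for λ = 2 has size 2.
Step 3 — with total size 5, 4 blocks, and largest block 2, the block sizes (in nonincreasing order) are [2, 1, 1, 1].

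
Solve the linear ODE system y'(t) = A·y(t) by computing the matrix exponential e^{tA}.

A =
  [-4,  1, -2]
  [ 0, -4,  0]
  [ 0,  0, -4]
e^{tA} =
  [exp(-4*t), t*exp(-4*t), -2*t*exp(-4*t)]
  [0, exp(-4*t), 0]
  [0, 0, exp(-4*t)]

Strategy: write A = P · J · P⁻¹ where J is a Jordan canonical form, so e^{tA} = P · e^{tJ} · P⁻¹, and e^{tJ} can be computed block-by-block.

A has Jordan form
J =
  [-4,  1,  0]
  [ 0, -4,  0]
  [ 0,  0, -4]
(up to reordering of blocks).

Per-block formulas:
  For a 2×2 Jordan block J_2(-4): exp(t · J_2(-4)) = e^(-4t)·(I + t·N), where N is the 2×2 nilpotent shift.
  For a 1×1 block at λ = -4: exp(t · [-4]) = [e^(-4t)].

After assembling e^{tJ} and conjugating by P, we get:

e^{tA} =
  [exp(-4*t), t*exp(-4*t), -2*t*exp(-4*t)]
  [0, exp(-4*t), 0]
  [0, 0, exp(-4*t)]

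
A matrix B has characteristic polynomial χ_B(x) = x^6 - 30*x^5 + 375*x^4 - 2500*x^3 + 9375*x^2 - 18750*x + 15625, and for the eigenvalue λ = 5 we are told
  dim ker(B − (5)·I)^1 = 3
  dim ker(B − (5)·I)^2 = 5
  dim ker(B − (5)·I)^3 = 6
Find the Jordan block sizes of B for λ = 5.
Block sizes for λ = 5: [3, 2, 1]

From the dimensions of kernels of powers, the number of Jordan blocks of size at least j is d_j − d_{j−1} where d_j = dim ker(N^j) (with d_0 = 0). Computing the differences gives [3, 2, 1].
The number of blocks of size exactly k is (#blocks of size ≥ k) − (#blocks of size ≥ k + 1), so the partition is: 1 block(s) of size 1, 1 block(s) of size 2, 1 block(s) of size 3.
In nonincreasing order the block sizes are [3, 2, 1].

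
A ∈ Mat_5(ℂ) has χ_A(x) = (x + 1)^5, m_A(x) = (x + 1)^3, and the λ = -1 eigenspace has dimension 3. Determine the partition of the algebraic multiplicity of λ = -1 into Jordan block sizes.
Block sizes for λ = -1: [3, 1, 1]

Step 1 — from the characteristic polynomial, algebraic multiplicity of λ = -1 is 5. From dim ker(A − (-1)·I) = 3, there are exactly 3 Jordan blocks for λ = -1.
Step 2 — from the minimal polynomial, the factor (x + 1)^3 tells us the largest block for λ = -1 has size 3.
Step 3 — with total size 5, 3 blocks, and largest block 3, the block sizes (in nonincreasing order) are [3, 1, 1].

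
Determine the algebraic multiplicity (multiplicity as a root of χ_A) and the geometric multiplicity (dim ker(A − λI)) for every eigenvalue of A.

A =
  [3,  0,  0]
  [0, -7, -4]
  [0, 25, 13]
λ = 3: alg = 3, geom = 2

Step 1 — factor the characteristic polynomial to read off the algebraic multiplicities:
  χ_A(x) = (x - 3)^3

Step 2 — compute geometric multiplicities via the rank-nullity identity g(λ) = n − rank(A − λI):
  rank(A − (3)·I) = 1, so dim ker(A − (3)·I) = n − 1 = 2

Summary:
  λ = 3: algebraic multiplicity = 3, geometric multiplicity = 2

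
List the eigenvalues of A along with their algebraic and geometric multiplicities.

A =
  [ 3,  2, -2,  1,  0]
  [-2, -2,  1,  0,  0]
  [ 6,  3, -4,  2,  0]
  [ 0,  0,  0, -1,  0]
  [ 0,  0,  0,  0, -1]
λ = -1: alg = 5, geom = 3

Step 1 — factor the characteristic polynomial to read off the algebraic multiplicities:
  χ_A(x) = (x + 1)^5

Step 2 — compute geometric multiplicities via the rank-nullity identity g(λ) = n − rank(A − λI):
  rank(A − (-1)·I) = 2, so dim ker(A − (-1)·I) = n − 2 = 3

Summary:
  λ = -1: algebraic multiplicity = 5, geometric multiplicity = 3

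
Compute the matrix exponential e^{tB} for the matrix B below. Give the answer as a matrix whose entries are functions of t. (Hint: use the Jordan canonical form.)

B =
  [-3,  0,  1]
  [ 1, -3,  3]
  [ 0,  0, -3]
e^{tB} =
  [exp(-3*t), 0, t*exp(-3*t)]
  [t*exp(-3*t), exp(-3*t), t^2*exp(-3*t)/2 + 3*t*exp(-3*t)]
  [0, 0, exp(-3*t)]

Strategy: write B = P · J · P⁻¹ where J is a Jordan canonical form, so e^{tB} = P · e^{tJ} · P⁻¹, and e^{tJ} can be computed block-by-block.

B has Jordan form
J =
  [-3,  1,  0]
  [ 0, -3,  1]
  [ 0,  0, -3]
(up to reordering of blocks).

Per-block formulas:
  For a 3×3 Jordan block J_3(-3): exp(t · J_3(-3)) = e^(-3t)·(I + t·N + (t^2/2)·N^2), where N is the 3×3 nilpotent shift.

After assembling e^{tJ} and conjugating by P, we get:

e^{tB} =
  [exp(-3*t), 0, t*exp(-3*t)]
  [t*exp(-3*t), exp(-3*t), t^2*exp(-3*t)/2 + 3*t*exp(-3*t)]
  [0, 0, exp(-3*t)]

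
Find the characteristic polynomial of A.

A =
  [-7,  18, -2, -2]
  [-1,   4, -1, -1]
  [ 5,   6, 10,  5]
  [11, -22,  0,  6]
x^4 - 13*x^3 + 18*x^2 + 324*x - 1080

Expanding det(x·I − A) (e.g. by cofactor expansion or by noting that A is similar to its Jordan form J, which has the same characteristic polynomial as A) gives
  χ_A(x) = x^4 - 13*x^3 + 18*x^2 + 324*x - 1080
which factors as (x - 6)^3*(x + 5). The eigenvalues (with algebraic multiplicities) are λ = -5 with multiplicity 1, λ = 6 with multiplicity 3.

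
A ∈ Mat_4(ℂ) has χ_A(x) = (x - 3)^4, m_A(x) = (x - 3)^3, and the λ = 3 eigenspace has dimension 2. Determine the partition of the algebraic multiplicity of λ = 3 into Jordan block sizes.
Block sizes for λ = 3: [3, 1]

Step 1 — from the characteristic polynomial, algebraic multiplicity of λ = 3 is 4. From dim ker(A − (3)·I) = 2, there are exactly 2 Jordan blocks for λ = 3.
Step 2 — from the minimal polynomial, the factor (x − 3)^3 tells us the largest block for λ = 3 has size 3.
Step 3 — with total size 4, 2 blocks, and largest block 3, the block sizes (in nonincreasing order) are [3, 1].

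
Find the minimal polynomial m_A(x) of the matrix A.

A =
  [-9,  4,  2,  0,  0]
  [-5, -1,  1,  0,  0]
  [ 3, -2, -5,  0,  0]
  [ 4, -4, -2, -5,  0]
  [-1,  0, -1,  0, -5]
x^3 + 15*x^2 + 75*x + 125

The characteristic polynomial is χ_A(x) = (x + 5)^5, so the eigenvalues are known. The minimal polynomial is
  m_A(x) = Π_λ (x − λ)^{k_λ}
where k_λ is the size of the *largest* Jordan block for λ (equivalently, the smallest k with (A − λI)^k v = 0 for every generalised eigenvector v of λ).

  λ = -5: largest Jordan block has size 3, contributing (x + 5)^3

So m_A(x) = (x + 5)^3 = x^3 + 15*x^2 + 75*x + 125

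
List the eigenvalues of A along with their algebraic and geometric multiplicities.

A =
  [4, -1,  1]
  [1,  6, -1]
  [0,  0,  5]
λ = 5: alg = 3, geom = 2

Step 1 — factor the characteristic polynomial to read off the algebraic multiplicities:
  χ_A(x) = (x - 5)^3

Step 2 — compute geometric multiplicities via the rank-nullity identity g(λ) = n − rank(A − λI):
  rank(A − (5)·I) = 1, so dim ker(A − (5)·I) = n − 1 = 2

Summary:
  λ = 5: algebraic multiplicity = 3, geometric multiplicity = 2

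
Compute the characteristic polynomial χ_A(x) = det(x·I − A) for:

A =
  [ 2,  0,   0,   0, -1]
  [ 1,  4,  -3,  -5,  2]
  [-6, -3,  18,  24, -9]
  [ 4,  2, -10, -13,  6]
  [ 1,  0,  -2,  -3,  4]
x^5 - 15*x^4 + 90*x^3 - 270*x^2 + 405*x - 243

Expanding det(x·I − A) (e.g. by cofactor expansion or by noting that A is similar to its Jordan form J, which has the same characteristic polynomial as A) gives
  χ_A(x) = x^5 - 15*x^4 + 90*x^3 - 270*x^2 + 405*x - 243
which factors as (x - 3)^5. The eigenvalues (with algebraic multiplicities) are λ = 3 with multiplicity 5.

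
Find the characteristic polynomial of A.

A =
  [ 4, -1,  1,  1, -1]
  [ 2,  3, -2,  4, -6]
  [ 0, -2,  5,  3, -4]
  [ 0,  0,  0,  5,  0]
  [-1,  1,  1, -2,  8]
x^5 - 25*x^4 + 250*x^3 - 1250*x^2 + 3125*x - 3125

Expanding det(x·I − A) (e.g. by cofactor expansion or by noting that A is similar to its Jordan form J, which has the same characteristic polynomial as A) gives
  χ_A(x) = x^5 - 25*x^4 + 250*x^3 - 1250*x^2 + 3125*x - 3125
which factors as (x - 5)^5. The eigenvalues (with algebraic multiplicities) are λ = 5 with multiplicity 5.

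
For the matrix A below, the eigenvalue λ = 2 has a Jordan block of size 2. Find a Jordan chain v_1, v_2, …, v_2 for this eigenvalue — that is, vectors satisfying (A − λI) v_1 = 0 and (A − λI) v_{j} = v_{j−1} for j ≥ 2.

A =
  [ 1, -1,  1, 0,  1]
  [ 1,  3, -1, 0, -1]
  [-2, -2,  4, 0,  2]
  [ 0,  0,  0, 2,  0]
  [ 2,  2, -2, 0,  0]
A Jordan chain for λ = 2 of length 2:
v_1 = (-1, 1, -2, 0, 2)ᵀ
v_2 = (1, 0, 0, 0, 0)ᵀ

Let N = A − (2)·I. We want v_2 with N^2 v_2 = 0 but N^1 v_2 ≠ 0; then v_{j-1} := N · v_j for j = 2, …, 2.

Pick v_2 = (1, 0, 0, 0, 0)ᵀ.
Then v_1 = N · v_2 = (-1, 1, -2, 0, 2)ᵀ.

Sanity check: (A − (2)·I) v_1 = (0, 0, 0, 0, 0)ᵀ = 0. ✓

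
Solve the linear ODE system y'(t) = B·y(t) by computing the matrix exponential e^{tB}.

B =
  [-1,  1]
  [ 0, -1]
e^{tB} =
  [exp(-t), t*exp(-t)]
  [0, exp(-t)]

Strategy: write B = P · J · P⁻¹ where J is a Jordan canonical form, so e^{tB} = P · e^{tJ} · P⁻¹, and e^{tJ} can be computed block-by-block.

B has Jordan form
J =
  [-1,  1]
  [ 0, -1]
(up to reordering of blocks).

Per-block formulas:
  For a 2×2 Jordan block J_2(-1): exp(t · J_2(-1)) = e^(-1t)·(I + t·N), where N is the 2×2 nilpotent shift.

After assembling e^{tJ} and conjugating by P, we get:

e^{tB} =
  [exp(-t), t*exp(-t)]
  [0, exp(-t)]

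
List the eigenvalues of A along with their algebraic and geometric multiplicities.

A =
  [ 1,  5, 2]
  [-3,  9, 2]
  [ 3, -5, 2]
λ = 4: alg = 3, geom = 2

Step 1 — factor the characteristic polynomial to read off the algebraic multiplicities:
  χ_A(x) = (x - 4)^3

Step 2 — compute geometric multiplicities via the rank-nullity identity g(λ) = n − rank(A − λI):
  rank(A − (4)·I) = 1, so dim ker(A − (4)·I) = n − 1 = 2

Summary:
  λ = 4: algebraic multiplicity = 3, geometric multiplicity = 2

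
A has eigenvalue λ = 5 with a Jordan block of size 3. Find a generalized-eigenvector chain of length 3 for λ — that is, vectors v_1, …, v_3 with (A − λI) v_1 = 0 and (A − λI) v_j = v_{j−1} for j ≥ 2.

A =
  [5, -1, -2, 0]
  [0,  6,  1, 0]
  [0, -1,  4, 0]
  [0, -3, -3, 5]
A Jordan chain for λ = 5 of length 3:
v_1 = (1, 0, 0, 0)ᵀ
v_2 = (-1, 1, -1, -3)ᵀ
v_3 = (0, 1, 0, 0)ᵀ

Let N = A − (5)·I. We want v_3 with N^3 v_3 = 0 but N^2 v_3 ≠ 0; then v_{j-1} := N · v_j for j = 3, …, 2.

Pick v_3 = (0, 1, 0, 0)ᵀ.
Then v_2 = N · v_3 = (-1, 1, -1, -3)ᵀ.
Then v_1 = N · v_2 = (1, 0, 0, 0)ᵀ.

Sanity check: (A − (5)·I) v_1 = (0, 0, 0, 0)ᵀ = 0. ✓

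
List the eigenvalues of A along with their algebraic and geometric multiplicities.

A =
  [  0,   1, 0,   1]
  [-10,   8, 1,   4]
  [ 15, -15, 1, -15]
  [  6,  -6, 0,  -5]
λ = 1: alg = 4, geom = 2

Step 1 — factor the characteristic polynomial to read off the algebraic multiplicities:
  χ_A(x) = (x - 1)^4

Step 2 — compute geometric multiplicities via the rank-nullity identity g(λ) = n − rank(A − λI):
  rank(A − (1)·I) = 2, so dim ker(A − (1)·I) = n − 2 = 2

Summary:
  λ = 1: algebraic multiplicity = 4, geometric multiplicity = 2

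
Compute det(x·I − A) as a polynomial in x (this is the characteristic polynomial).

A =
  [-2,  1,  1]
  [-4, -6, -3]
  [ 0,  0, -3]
x^3 + 11*x^2 + 40*x + 48

Expanding det(x·I − A) (e.g. by cofactor expansion or by noting that A is similar to its Jordan form J, which has the same characteristic polynomial as A) gives
  χ_A(x) = x^3 + 11*x^2 + 40*x + 48
which factors as (x + 3)*(x + 4)^2. The eigenvalues (with algebraic multiplicities) are λ = -4 with multiplicity 2, λ = -3 with multiplicity 1.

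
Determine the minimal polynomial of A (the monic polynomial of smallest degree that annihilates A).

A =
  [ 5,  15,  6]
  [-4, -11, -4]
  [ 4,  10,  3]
x^2 + 2*x + 1

The characteristic polynomial is χ_A(x) = (x + 1)^3, so the eigenvalues are known. The minimal polynomial is
  m_A(x) = Π_λ (x − λ)^{k_λ}
where k_λ is the size of the *largest* Jordan block for λ (equivalently, the smallest k with (A − λI)^k v = 0 for every generalised eigenvector v of λ).

  λ = -1: largest Jordan block has size 2, contributing (x + 1)^2

So m_A(x) = (x + 1)^2 = x^2 + 2*x + 1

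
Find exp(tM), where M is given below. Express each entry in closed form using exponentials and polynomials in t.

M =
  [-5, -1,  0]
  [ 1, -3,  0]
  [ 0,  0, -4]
e^{tM} =
  [-t*exp(-4*t) + exp(-4*t), -t*exp(-4*t), 0]
  [t*exp(-4*t), t*exp(-4*t) + exp(-4*t), 0]
  [0, 0, exp(-4*t)]

Strategy: write M = P · J · P⁻¹ where J is a Jordan canonical form, so e^{tM} = P · e^{tJ} · P⁻¹, and e^{tJ} can be computed block-by-block.

M has Jordan form
J =
  [-4,  1,  0]
  [ 0, -4,  0]
  [ 0,  0, -4]
(up to reordering of blocks).

Per-block formulas:
  For a 1×1 block at λ = -4: exp(t · [-4]) = [e^(-4t)].
  For a 2×2 Jordan block J_2(-4): exp(t · J_2(-4)) = e^(-4t)·(I + t·N), where N is the 2×2 nilpotent shift.

After assembling e^{tJ} and conjugating by P, we get:

e^{tM} =
  [-t*exp(-4*t) + exp(-4*t), -t*exp(-4*t), 0]
  [t*exp(-4*t), t*exp(-4*t) + exp(-4*t), 0]
  [0, 0, exp(-4*t)]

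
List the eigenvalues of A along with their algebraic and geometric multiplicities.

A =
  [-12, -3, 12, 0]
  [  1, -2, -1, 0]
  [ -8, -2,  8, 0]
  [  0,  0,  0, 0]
λ = -3: alg = 2, geom = 1; λ = 0: alg = 2, geom = 2

Step 1 — factor the characteristic polynomial to read off the algebraic multiplicities:
  χ_A(x) = x^2*(x + 3)^2

Step 2 — compute geometric multiplicities via the rank-nullity identity g(λ) = n − rank(A − λI):
  rank(A − (-3)·I) = 3, so dim ker(A − (-3)·I) = n − 3 = 1
  rank(A − (0)·I) = 2, so dim ker(A − (0)·I) = n − 2 = 2

Summary:
  λ = -3: algebraic multiplicity = 2, geometric multiplicity = 1
  λ = 0: algebraic multiplicity = 2, geometric multiplicity = 2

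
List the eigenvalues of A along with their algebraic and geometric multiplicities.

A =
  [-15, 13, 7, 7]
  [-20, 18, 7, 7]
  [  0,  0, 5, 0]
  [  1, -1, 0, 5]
λ = -2: alg = 1, geom = 1; λ = 5: alg = 3, geom = 2

Step 1 — factor the characteristic polynomial to read off the algebraic multiplicities:
  χ_A(x) = (x - 5)^3*(x + 2)

Step 2 — compute geometric multiplicities via the rank-nullity identity g(λ) = n − rank(A − λI):
  rank(A − (-2)·I) = 3, so dim ker(A − (-2)·I) = n − 3 = 1
  rank(A − (5)·I) = 2, so dim ker(A − (5)·I) = n − 2 = 2

Summary:
  λ = -2: algebraic multiplicity = 1, geometric multiplicity = 1
  λ = 5: algebraic multiplicity = 3, geometric multiplicity = 2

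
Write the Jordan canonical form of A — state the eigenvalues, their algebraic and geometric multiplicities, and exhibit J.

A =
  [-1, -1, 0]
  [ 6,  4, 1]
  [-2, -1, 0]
J_3(1)

The characteristic polynomial is
  det(x·I − A) = x^3 - 3*x^2 + 3*x - 1 = (x - 1)^3

Eigenvalues and multiplicities (the geometric multiplicity of λ is n − rank(A − λI), which equals the number of Jordan blocks for λ):
  λ = 1: algebraic multiplicity = 3, geometric multiplicity = 1

Determining the block sizes for each eigenvalue:
  λ = 1: one block (gm = 1), so the single block has size am = 3 → block sizes [3]

Assembling the blocks gives a Jordan form
J =
  [1, 1, 0]
  [0, 1, 1]
  [0, 0, 1]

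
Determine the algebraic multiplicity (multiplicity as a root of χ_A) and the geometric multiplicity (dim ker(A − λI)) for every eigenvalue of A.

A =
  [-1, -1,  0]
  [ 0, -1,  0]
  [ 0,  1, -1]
λ = -1: alg = 3, geom = 2

Step 1 — factor the characteristic polynomial to read off the algebraic multiplicities:
  χ_A(x) = (x + 1)^3

Step 2 — compute geometric multiplicities via the rank-nullity identity g(λ) = n − rank(A − λI):
  rank(A − (-1)·I) = 1, so dim ker(A − (-1)·I) = n − 1 = 2

Summary:
  λ = -1: algebraic multiplicity = 3, geometric multiplicity = 2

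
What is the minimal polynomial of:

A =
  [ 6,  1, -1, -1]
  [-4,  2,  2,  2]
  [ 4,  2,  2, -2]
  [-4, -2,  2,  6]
x^2 - 8*x + 16

The characteristic polynomial is χ_A(x) = (x - 4)^4, so the eigenvalues are known. The minimal polynomial is
  m_A(x) = Π_λ (x − λ)^{k_λ}
where k_λ is the size of the *largest* Jordan block for λ (equivalently, the smallest k with (A − λI)^k v = 0 for every generalised eigenvector v of λ).

  λ = 4: largest Jordan block has size 2, contributing (x − 4)^2

So m_A(x) = (x - 4)^2 = x^2 - 8*x + 16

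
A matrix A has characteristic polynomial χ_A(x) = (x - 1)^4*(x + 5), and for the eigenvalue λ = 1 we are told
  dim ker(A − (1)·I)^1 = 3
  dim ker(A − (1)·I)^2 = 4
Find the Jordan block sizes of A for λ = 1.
Block sizes for λ = 1: [2, 1, 1]

From the dimensions of kernels of powers, the number of Jordan blocks of size at least j is d_j − d_{j−1} where d_j = dim ker(N^j) (with d_0 = 0). Computing the differences gives [3, 1].
The number of blocks of size exactly k is (#blocks of size ≥ k) − (#blocks of size ≥ k + 1), so the partition is: 2 block(s) of size 1, 1 block(s) of size 2.
In nonincreasing order the block sizes are [2, 1, 1].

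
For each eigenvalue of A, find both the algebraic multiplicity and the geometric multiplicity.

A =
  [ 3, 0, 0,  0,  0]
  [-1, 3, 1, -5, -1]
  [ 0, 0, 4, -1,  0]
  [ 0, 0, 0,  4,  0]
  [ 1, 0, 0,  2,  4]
λ = 3: alg = 2, geom = 2; λ = 4: alg = 3, geom = 2

Step 1 — factor the characteristic polynomial to read off the algebraic multiplicities:
  χ_A(x) = (x - 4)^3*(x - 3)^2

Step 2 — compute geometric multiplicities via the rank-nullity identity g(λ) = n − rank(A − λI):
  rank(A − (3)·I) = 3, so dim ker(A − (3)·I) = n − 3 = 2
  rank(A − (4)·I) = 3, so dim ker(A − (4)·I) = n − 3 = 2

Summary:
  λ = 3: algebraic multiplicity = 2, geometric multiplicity = 2
  λ = 4: algebraic multiplicity = 3, geometric multiplicity = 2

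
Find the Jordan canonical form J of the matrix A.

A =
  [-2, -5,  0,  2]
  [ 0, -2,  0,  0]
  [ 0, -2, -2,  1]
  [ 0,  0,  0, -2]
J_2(-2) ⊕ J_2(-2)

The characteristic polynomial is
  det(x·I − A) = x^4 + 8*x^3 + 24*x^2 + 32*x + 16 = (x + 2)^4

Eigenvalues and multiplicities (the geometric multiplicity of λ is n − rank(A − λI), which equals the number of Jordan blocks for λ):
  λ = -2: algebraic multiplicity = 4, geometric multiplicity = 2

Determining the block sizes for each eigenvalue:
  λ = -2: with am = 4 and gm = 2, the partition is not yet determined (e.g. several partitions of 4 into 2 parts exist). Let N = A − (-2)·I. Computing rank(N^1) = 2, rank(N^2) = 0; the number of blocks of size ≥ j is rank(N^{j−1}) − rank(N^j), giving [2, 2]. So we have 2 block(s) of size 2 → block sizes [2, 2]

Assembling the blocks gives a Jordan form
J =
  [-2,  1,  0,  0]
  [ 0, -2,  0,  0]
  [ 0,  0, -2,  1]
  [ 0,  0,  0, -2]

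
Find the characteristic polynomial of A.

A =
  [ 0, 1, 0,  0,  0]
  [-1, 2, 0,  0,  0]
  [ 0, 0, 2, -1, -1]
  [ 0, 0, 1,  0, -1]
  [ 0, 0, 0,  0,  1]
x^5 - 5*x^4 + 10*x^3 - 10*x^2 + 5*x - 1

Expanding det(x·I − A) (e.g. by cofactor expansion or by noting that A is similar to its Jordan form J, which has the same characteristic polynomial as A) gives
  χ_A(x) = x^5 - 5*x^4 + 10*x^3 - 10*x^2 + 5*x - 1
which factors as (x - 1)^5. The eigenvalues (with algebraic multiplicities) are λ = 1 with multiplicity 5.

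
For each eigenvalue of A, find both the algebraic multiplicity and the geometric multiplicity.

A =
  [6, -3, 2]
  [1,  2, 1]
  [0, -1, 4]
λ = 4: alg = 3, geom = 1

Step 1 — factor the characteristic polynomial to read off the algebraic multiplicities:
  χ_A(x) = (x - 4)^3

Step 2 — compute geometric multiplicities via the rank-nullity identity g(λ) = n − rank(A − λI):
  rank(A − (4)·I) = 2, so dim ker(A − (4)·I) = n − 2 = 1

Summary:
  λ = 4: algebraic multiplicity = 3, geometric multiplicity = 1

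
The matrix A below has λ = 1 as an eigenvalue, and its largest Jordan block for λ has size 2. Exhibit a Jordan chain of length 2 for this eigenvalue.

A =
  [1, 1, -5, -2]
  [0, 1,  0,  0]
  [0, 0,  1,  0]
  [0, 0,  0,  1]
A Jordan chain for λ = 1 of length 2:
v_1 = (1, 0, 0, 0)ᵀ
v_2 = (0, 1, 0, 0)ᵀ

Let N = A − (1)·I. We want v_2 with N^2 v_2 = 0 but N^1 v_2 ≠ 0; then v_{j-1} := N · v_j for j = 2, …, 2.

Pick v_2 = (0, 1, 0, 0)ᵀ.
Then v_1 = N · v_2 = (1, 0, 0, 0)ᵀ.

Sanity check: (A − (1)·I) v_1 = (0, 0, 0, 0)ᵀ = 0. ✓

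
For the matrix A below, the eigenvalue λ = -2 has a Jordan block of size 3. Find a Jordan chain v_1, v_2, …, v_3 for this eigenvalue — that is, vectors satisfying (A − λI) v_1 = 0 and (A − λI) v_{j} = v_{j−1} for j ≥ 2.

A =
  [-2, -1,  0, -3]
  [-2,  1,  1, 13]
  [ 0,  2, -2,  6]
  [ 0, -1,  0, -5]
A Jordan chain for λ = -2 of length 3:
v_1 = (2, -6, -4, 2)ᵀ
v_2 = (0, -2, 0, 0)ᵀ
v_3 = (1, 0, 0, 0)ᵀ

Let N = A − (-2)·I. We want v_3 with N^3 v_3 = 0 but N^2 v_3 ≠ 0; then v_{j-1} := N · v_j for j = 3, …, 2.

Pick v_3 = (1, 0, 0, 0)ᵀ.
Then v_2 = N · v_3 = (0, -2, 0, 0)ᵀ.
Then v_1 = N · v_2 = (2, -6, -4, 2)ᵀ.

Sanity check: (A − (-2)·I) v_1 = (0, 0, 0, 0)ᵀ = 0. ✓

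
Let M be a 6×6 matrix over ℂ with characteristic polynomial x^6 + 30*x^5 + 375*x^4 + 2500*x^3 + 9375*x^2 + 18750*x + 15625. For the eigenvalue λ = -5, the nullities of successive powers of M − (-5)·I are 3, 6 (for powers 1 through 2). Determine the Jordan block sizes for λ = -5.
Block sizes for λ = -5: [2, 2, 2]

From the dimensions of kernels of powers, the number of Jordan blocks of size at least j is d_j − d_{j−1} where d_j = dim ker(N^j) (with d_0 = 0). Computing the differences gives [3, 3].
The number of blocks of size exactly k is (#blocks of size ≥ k) − (#blocks of size ≥ k + 1), so the partition is: 3 block(s) of size 2.
In nonincreasing order the block sizes are [2, 2, 2].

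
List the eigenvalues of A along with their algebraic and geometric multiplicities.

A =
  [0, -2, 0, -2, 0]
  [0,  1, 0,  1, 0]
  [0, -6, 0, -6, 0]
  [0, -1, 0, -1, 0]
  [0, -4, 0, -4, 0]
λ = 0: alg = 5, geom = 4

Step 1 — factor the characteristic polynomial to read off the algebraic multiplicities:
  χ_A(x) = x^5

Step 2 — compute geometric multiplicities via the rank-nullity identity g(λ) = n − rank(A − λI):
  rank(A − (0)·I) = 1, so dim ker(A − (0)·I) = n − 1 = 4

Summary:
  λ = 0: algebraic multiplicity = 5, geometric multiplicity = 4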